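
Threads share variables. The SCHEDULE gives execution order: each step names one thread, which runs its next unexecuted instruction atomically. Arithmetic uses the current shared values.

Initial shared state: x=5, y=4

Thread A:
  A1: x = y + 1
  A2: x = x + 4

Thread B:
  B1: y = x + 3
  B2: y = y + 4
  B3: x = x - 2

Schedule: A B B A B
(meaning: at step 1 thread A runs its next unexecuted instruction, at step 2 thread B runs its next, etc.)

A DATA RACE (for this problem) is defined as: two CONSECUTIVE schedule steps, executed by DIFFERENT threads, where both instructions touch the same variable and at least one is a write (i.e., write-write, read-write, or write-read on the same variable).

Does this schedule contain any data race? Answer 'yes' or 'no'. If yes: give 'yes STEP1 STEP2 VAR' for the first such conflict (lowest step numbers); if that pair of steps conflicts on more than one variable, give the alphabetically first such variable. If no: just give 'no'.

Steps 1,2: A(x = y + 1) vs B(y = x + 3). RACE on x (W-R), y (R-W). Multiple vars; alphabetically first is x.
Steps 2,3: same thread (B). No race.
Steps 3,4: B(r=y,w=y) vs A(r=x,w=x). No conflict.
Steps 4,5: A(x = x + 4) vs B(x = x - 2). RACE on x (W-W).
First conflict at steps 1,2.

Answer: yes 1 2 x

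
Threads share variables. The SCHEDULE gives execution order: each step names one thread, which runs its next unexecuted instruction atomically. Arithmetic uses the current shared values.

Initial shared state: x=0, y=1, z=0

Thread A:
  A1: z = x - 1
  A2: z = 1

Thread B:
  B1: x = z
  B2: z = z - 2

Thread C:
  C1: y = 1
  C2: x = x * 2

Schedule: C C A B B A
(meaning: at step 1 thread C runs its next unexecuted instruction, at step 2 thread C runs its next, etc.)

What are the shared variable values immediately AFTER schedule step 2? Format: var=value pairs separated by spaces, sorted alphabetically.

Step 1: thread C executes C1 (y = 1). Shared: x=0 y=1 z=0. PCs: A@0 B@0 C@1
Step 2: thread C executes C2 (x = x * 2). Shared: x=0 y=1 z=0. PCs: A@0 B@0 C@2

Answer: x=0 y=1 z=0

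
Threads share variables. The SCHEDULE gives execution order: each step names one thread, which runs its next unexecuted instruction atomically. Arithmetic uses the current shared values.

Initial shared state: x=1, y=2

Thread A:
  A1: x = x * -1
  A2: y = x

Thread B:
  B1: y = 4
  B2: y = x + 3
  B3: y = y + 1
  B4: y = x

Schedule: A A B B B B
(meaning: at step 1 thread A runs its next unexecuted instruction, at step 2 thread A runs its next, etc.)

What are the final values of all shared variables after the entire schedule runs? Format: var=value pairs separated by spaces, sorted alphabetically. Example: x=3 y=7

Step 1: thread A executes A1 (x = x * -1). Shared: x=-1 y=2. PCs: A@1 B@0
Step 2: thread A executes A2 (y = x). Shared: x=-1 y=-1. PCs: A@2 B@0
Step 3: thread B executes B1 (y = 4). Shared: x=-1 y=4. PCs: A@2 B@1
Step 4: thread B executes B2 (y = x + 3). Shared: x=-1 y=2. PCs: A@2 B@2
Step 5: thread B executes B3 (y = y + 1). Shared: x=-1 y=3. PCs: A@2 B@3
Step 6: thread B executes B4 (y = x). Shared: x=-1 y=-1. PCs: A@2 B@4

Answer: x=-1 y=-1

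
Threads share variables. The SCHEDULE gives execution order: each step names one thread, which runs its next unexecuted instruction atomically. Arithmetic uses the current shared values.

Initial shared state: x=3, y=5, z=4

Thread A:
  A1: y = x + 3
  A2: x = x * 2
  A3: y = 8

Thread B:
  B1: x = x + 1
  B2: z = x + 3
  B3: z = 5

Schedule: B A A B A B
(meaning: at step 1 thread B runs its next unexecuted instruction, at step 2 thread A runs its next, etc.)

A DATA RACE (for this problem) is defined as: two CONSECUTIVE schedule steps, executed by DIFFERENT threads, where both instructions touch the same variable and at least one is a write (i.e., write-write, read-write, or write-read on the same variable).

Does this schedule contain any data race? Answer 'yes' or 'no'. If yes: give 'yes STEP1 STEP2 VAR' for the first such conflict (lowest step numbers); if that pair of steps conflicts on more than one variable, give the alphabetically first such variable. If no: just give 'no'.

Steps 1,2: B(x = x + 1) vs A(y = x + 3). RACE on x (W-R).
Steps 2,3: same thread (A). No race.
Steps 3,4: A(x = x * 2) vs B(z = x + 3). RACE on x (W-R).
Steps 4,5: B(r=x,w=z) vs A(r=-,w=y). No conflict.
Steps 5,6: A(r=-,w=y) vs B(r=-,w=z). No conflict.
First conflict at steps 1,2.

Answer: yes 1 2 x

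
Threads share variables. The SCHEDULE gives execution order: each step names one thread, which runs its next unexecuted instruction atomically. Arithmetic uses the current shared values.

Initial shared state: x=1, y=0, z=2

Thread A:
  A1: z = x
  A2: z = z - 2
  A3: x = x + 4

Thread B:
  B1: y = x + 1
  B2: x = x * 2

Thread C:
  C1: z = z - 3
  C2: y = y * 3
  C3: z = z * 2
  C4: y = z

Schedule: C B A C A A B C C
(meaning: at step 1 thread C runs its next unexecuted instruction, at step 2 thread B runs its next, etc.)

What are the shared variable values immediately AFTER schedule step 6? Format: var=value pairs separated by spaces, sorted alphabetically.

Step 1: thread C executes C1 (z = z - 3). Shared: x=1 y=0 z=-1. PCs: A@0 B@0 C@1
Step 2: thread B executes B1 (y = x + 1). Shared: x=1 y=2 z=-1. PCs: A@0 B@1 C@1
Step 3: thread A executes A1 (z = x). Shared: x=1 y=2 z=1. PCs: A@1 B@1 C@1
Step 4: thread C executes C2 (y = y * 3). Shared: x=1 y=6 z=1. PCs: A@1 B@1 C@2
Step 5: thread A executes A2 (z = z - 2). Shared: x=1 y=6 z=-1. PCs: A@2 B@1 C@2
Step 6: thread A executes A3 (x = x + 4). Shared: x=5 y=6 z=-1. PCs: A@3 B@1 C@2

Answer: x=5 y=6 z=-1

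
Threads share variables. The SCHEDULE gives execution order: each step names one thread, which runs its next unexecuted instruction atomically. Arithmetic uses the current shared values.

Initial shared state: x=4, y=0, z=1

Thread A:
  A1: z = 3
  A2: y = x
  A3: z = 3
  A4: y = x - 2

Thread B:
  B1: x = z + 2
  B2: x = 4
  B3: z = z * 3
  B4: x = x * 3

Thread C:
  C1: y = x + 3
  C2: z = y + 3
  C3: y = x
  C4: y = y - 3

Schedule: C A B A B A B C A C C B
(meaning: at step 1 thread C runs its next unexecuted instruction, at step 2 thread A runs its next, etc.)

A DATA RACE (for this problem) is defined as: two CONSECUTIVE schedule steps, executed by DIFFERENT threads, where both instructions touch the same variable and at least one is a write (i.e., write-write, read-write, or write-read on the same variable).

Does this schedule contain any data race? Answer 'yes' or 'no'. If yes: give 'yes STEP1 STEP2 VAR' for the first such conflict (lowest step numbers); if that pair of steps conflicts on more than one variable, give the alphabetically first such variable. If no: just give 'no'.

Answer: yes 2 3 z

Derivation:
Steps 1,2: C(r=x,w=y) vs A(r=-,w=z). No conflict.
Steps 2,3: A(z = 3) vs B(x = z + 2). RACE on z (W-R).
Steps 3,4: B(x = z + 2) vs A(y = x). RACE on x (W-R).
Steps 4,5: A(y = x) vs B(x = 4). RACE on x (R-W).
Steps 5,6: B(r=-,w=x) vs A(r=-,w=z). No conflict.
Steps 6,7: A(z = 3) vs B(z = z * 3). RACE on z (W-W).
Steps 7,8: B(z = z * 3) vs C(z = y + 3). RACE on z (W-W).
Steps 8,9: C(z = y + 3) vs A(y = x - 2). RACE on y (R-W).
Steps 9,10: A(y = x - 2) vs C(y = x). RACE on y (W-W).
Steps 10,11: same thread (C). No race.
Steps 11,12: C(r=y,w=y) vs B(r=x,w=x). No conflict.
First conflict at steps 2,3.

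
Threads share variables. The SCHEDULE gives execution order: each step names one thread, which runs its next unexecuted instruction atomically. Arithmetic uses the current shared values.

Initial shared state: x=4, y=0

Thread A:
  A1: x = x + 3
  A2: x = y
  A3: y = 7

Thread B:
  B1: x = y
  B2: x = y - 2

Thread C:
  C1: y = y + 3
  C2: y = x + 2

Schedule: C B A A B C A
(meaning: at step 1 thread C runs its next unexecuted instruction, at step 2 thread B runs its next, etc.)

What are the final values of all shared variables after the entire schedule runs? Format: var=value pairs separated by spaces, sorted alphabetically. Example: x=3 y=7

Answer: x=1 y=7

Derivation:
Step 1: thread C executes C1 (y = y + 3). Shared: x=4 y=3. PCs: A@0 B@0 C@1
Step 2: thread B executes B1 (x = y). Shared: x=3 y=3. PCs: A@0 B@1 C@1
Step 3: thread A executes A1 (x = x + 3). Shared: x=6 y=3. PCs: A@1 B@1 C@1
Step 4: thread A executes A2 (x = y). Shared: x=3 y=3. PCs: A@2 B@1 C@1
Step 5: thread B executes B2 (x = y - 2). Shared: x=1 y=3. PCs: A@2 B@2 C@1
Step 6: thread C executes C2 (y = x + 2). Shared: x=1 y=3. PCs: A@2 B@2 C@2
Step 7: thread A executes A3 (y = 7). Shared: x=1 y=7. PCs: A@3 B@2 C@2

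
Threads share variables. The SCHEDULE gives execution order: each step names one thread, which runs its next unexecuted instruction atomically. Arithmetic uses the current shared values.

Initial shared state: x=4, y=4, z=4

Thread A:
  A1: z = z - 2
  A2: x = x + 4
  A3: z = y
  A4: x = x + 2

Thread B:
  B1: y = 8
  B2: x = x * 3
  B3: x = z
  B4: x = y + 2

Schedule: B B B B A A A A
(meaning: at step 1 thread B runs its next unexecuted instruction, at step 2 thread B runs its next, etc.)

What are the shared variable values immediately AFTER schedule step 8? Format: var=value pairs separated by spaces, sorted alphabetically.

Answer: x=16 y=8 z=8

Derivation:
Step 1: thread B executes B1 (y = 8). Shared: x=4 y=8 z=4. PCs: A@0 B@1
Step 2: thread B executes B2 (x = x * 3). Shared: x=12 y=8 z=4. PCs: A@0 B@2
Step 3: thread B executes B3 (x = z). Shared: x=4 y=8 z=4. PCs: A@0 B@3
Step 4: thread B executes B4 (x = y + 2). Shared: x=10 y=8 z=4. PCs: A@0 B@4
Step 5: thread A executes A1 (z = z - 2). Shared: x=10 y=8 z=2. PCs: A@1 B@4
Step 6: thread A executes A2 (x = x + 4). Shared: x=14 y=8 z=2. PCs: A@2 B@4
Step 7: thread A executes A3 (z = y). Shared: x=14 y=8 z=8. PCs: A@3 B@4
Step 8: thread A executes A4 (x = x + 2). Shared: x=16 y=8 z=8. PCs: A@4 B@4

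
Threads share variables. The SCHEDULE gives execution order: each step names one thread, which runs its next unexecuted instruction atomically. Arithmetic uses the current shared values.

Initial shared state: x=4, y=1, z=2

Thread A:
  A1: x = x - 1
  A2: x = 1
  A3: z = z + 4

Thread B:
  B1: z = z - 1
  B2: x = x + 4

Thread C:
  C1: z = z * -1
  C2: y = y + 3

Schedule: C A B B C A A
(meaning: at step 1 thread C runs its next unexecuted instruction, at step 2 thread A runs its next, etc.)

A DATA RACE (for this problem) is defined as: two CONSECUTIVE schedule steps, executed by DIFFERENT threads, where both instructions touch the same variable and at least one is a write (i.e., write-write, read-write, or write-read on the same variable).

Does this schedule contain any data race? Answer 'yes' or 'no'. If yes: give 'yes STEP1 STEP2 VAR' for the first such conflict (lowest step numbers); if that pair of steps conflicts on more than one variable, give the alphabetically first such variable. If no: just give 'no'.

Answer: no

Derivation:
Steps 1,2: C(r=z,w=z) vs A(r=x,w=x). No conflict.
Steps 2,3: A(r=x,w=x) vs B(r=z,w=z). No conflict.
Steps 3,4: same thread (B). No race.
Steps 4,5: B(r=x,w=x) vs C(r=y,w=y). No conflict.
Steps 5,6: C(r=y,w=y) vs A(r=-,w=x). No conflict.
Steps 6,7: same thread (A). No race.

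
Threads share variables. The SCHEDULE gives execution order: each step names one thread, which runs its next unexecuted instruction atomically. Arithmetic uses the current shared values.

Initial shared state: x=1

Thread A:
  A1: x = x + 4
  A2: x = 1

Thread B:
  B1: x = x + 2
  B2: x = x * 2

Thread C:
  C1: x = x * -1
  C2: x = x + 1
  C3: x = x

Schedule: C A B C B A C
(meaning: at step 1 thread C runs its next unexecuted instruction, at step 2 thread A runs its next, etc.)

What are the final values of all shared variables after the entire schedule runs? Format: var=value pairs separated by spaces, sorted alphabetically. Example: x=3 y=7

Step 1: thread C executes C1 (x = x * -1). Shared: x=-1. PCs: A@0 B@0 C@1
Step 2: thread A executes A1 (x = x + 4). Shared: x=3. PCs: A@1 B@0 C@1
Step 3: thread B executes B1 (x = x + 2). Shared: x=5. PCs: A@1 B@1 C@1
Step 4: thread C executes C2 (x = x + 1). Shared: x=6. PCs: A@1 B@1 C@2
Step 5: thread B executes B2 (x = x * 2). Shared: x=12. PCs: A@1 B@2 C@2
Step 6: thread A executes A2 (x = 1). Shared: x=1. PCs: A@2 B@2 C@2
Step 7: thread C executes C3 (x = x). Shared: x=1. PCs: A@2 B@2 C@3

Answer: x=1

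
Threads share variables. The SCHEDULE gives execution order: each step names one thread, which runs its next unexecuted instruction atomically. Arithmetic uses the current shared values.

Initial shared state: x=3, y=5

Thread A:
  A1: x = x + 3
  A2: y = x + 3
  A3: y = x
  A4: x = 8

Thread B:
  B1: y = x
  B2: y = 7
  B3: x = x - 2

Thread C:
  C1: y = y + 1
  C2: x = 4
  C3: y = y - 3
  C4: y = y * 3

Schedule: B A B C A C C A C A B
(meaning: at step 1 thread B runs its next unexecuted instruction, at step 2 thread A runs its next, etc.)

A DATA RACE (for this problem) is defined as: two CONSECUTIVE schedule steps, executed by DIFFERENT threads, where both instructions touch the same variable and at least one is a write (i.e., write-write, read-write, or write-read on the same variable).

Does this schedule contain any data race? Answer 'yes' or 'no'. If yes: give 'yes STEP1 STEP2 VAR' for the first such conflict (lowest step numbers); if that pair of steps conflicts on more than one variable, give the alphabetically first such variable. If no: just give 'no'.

Steps 1,2: B(y = x) vs A(x = x + 3). RACE on x (R-W).
Steps 2,3: A(r=x,w=x) vs B(r=-,w=y). No conflict.
Steps 3,4: B(y = 7) vs C(y = y + 1). RACE on y (W-W).
Steps 4,5: C(y = y + 1) vs A(y = x + 3). RACE on y (W-W).
Steps 5,6: A(y = x + 3) vs C(x = 4). RACE on x (R-W).
Steps 6,7: same thread (C). No race.
Steps 7,8: C(y = y - 3) vs A(y = x). RACE on y (W-W).
Steps 8,9: A(y = x) vs C(y = y * 3). RACE on y (W-W).
Steps 9,10: C(r=y,w=y) vs A(r=-,w=x). No conflict.
Steps 10,11: A(x = 8) vs B(x = x - 2). RACE on x (W-W).
First conflict at steps 1,2.

Answer: yes 1 2 x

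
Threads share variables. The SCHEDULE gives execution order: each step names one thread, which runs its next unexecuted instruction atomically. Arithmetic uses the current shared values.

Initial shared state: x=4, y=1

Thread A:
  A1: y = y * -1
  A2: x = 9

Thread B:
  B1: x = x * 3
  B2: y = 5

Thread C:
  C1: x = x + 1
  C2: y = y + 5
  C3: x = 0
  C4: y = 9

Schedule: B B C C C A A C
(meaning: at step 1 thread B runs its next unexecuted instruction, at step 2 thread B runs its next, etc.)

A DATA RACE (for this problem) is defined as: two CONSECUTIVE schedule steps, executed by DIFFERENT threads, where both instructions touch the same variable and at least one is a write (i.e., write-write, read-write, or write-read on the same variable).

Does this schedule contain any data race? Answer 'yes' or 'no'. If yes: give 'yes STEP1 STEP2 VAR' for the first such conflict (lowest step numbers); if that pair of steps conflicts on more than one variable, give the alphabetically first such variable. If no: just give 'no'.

Steps 1,2: same thread (B). No race.
Steps 2,3: B(r=-,w=y) vs C(r=x,w=x). No conflict.
Steps 3,4: same thread (C). No race.
Steps 4,5: same thread (C). No race.
Steps 5,6: C(r=-,w=x) vs A(r=y,w=y). No conflict.
Steps 6,7: same thread (A). No race.
Steps 7,8: A(r=-,w=x) vs C(r=-,w=y). No conflict.

Answer: no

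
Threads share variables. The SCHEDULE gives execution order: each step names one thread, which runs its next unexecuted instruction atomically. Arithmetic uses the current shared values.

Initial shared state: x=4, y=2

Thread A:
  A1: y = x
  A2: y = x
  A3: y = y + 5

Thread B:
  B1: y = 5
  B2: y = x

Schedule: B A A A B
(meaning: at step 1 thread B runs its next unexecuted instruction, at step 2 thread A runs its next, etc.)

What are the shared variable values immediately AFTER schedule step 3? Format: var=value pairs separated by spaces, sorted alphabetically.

Answer: x=4 y=4

Derivation:
Step 1: thread B executes B1 (y = 5). Shared: x=4 y=5. PCs: A@0 B@1
Step 2: thread A executes A1 (y = x). Shared: x=4 y=4. PCs: A@1 B@1
Step 3: thread A executes A2 (y = x). Shared: x=4 y=4. PCs: A@2 B@1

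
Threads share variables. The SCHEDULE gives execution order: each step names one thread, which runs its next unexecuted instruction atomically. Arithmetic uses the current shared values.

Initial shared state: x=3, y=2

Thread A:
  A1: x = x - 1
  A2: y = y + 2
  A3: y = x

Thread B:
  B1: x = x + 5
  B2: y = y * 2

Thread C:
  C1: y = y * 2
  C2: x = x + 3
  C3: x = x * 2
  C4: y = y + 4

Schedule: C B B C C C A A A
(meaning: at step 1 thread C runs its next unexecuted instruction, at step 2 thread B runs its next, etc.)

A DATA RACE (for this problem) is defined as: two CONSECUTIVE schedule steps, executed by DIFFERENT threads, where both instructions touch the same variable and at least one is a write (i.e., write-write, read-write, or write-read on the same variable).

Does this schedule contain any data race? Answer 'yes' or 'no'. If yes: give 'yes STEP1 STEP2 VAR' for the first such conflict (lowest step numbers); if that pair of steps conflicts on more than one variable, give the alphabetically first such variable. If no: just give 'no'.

Steps 1,2: C(r=y,w=y) vs B(r=x,w=x). No conflict.
Steps 2,3: same thread (B). No race.
Steps 3,4: B(r=y,w=y) vs C(r=x,w=x). No conflict.
Steps 4,5: same thread (C). No race.
Steps 5,6: same thread (C). No race.
Steps 6,7: C(r=y,w=y) vs A(r=x,w=x). No conflict.
Steps 7,8: same thread (A). No race.
Steps 8,9: same thread (A). No race.

Answer: no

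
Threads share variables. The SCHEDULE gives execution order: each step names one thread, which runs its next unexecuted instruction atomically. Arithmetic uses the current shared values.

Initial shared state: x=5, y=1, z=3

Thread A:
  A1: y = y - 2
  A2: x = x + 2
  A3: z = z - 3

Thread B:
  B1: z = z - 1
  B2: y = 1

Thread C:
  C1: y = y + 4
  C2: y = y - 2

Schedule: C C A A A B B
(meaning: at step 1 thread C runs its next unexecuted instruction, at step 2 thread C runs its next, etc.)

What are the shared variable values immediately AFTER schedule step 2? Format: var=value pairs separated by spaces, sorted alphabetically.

Step 1: thread C executes C1 (y = y + 4). Shared: x=5 y=5 z=3. PCs: A@0 B@0 C@1
Step 2: thread C executes C2 (y = y - 2). Shared: x=5 y=3 z=3. PCs: A@0 B@0 C@2

Answer: x=5 y=3 z=3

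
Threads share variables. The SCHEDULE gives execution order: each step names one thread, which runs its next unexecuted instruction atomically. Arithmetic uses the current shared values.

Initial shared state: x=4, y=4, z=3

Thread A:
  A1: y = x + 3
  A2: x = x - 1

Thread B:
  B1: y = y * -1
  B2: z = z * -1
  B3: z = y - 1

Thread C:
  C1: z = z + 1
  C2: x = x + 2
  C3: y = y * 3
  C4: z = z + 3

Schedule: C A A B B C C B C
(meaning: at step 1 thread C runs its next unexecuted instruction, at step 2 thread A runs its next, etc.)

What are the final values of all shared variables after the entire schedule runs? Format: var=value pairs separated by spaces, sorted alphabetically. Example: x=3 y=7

Step 1: thread C executes C1 (z = z + 1). Shared: x=4 y=4 z=4. PCs: A@0 B@0 C@1
Step 2: thread A executes A1 (y = x + 3). Shared: x=4 y=7 z=4. PCs: A@1 B@0 C@1
Step 3: thread A executes A2 (x = x - 1). Shared: x=3 y=7 z=4. PCs: A@2 B@0 C@1
Step 4: thread B executes B1 (y = y * -1). Shared: x=3 y=-7 z=4. PCs: A@2 B@1 C@1
Step 5: thread B executes B2 (z = z * -1). Shared: x=3 y=-7 z=-4. PCs: A@2 B@2 C@1
Step 6: thread C executes C2 (x = x + 2). Shared: x=5 y=-7 z=-4. PCs: A@2 B@2 C@2
Step 7: thread C executes C3 (y = y * 3). Shared: x=5 y=-21 z=-4. PCs: A@2 B@2 C@3
Step 8: thread B executes B3 (z = y - 1). Shared: x=5 y=-21 z=-22. PCs: A@2 B@3 C@3
Step 9: thread C executes C4 (z = z + 3). Shared: x=5 y=-21 z=-19. PCs: A@2 B@3 C@4

Answer: x=5 y=-21 z=-19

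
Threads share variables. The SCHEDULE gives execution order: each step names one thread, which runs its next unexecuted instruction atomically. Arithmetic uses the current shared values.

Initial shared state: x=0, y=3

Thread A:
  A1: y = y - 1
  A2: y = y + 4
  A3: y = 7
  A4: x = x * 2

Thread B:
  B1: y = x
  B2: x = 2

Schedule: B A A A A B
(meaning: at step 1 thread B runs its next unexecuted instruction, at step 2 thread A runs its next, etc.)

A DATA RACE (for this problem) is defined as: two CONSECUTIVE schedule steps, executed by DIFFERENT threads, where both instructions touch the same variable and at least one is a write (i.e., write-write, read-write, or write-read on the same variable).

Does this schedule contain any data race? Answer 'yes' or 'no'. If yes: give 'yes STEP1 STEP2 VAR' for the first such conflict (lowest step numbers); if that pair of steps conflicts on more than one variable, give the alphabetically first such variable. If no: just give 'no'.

Answer: yes 1 2 y

Derivation:
Steps 1,2: B(y = x) vs A(y = y - 1). RACE on y (W-W).
Steps 2,3: same thread (A). No race.
Steps 3,4: same thread (A). No race.
Steps 4,5: same thread (A). No race.
Steps 5,6: A(x = x * 2) vs B(x = 2). RACE on x (W-W).
First conflict at steps 1,2.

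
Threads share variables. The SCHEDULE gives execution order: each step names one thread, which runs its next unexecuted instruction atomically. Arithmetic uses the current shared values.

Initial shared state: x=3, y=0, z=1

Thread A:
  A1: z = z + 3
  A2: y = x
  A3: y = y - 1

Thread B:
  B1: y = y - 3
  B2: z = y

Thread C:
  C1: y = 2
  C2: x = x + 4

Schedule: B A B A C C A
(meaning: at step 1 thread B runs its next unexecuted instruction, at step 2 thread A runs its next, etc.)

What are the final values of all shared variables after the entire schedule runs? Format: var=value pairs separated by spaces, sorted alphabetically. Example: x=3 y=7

Answer: x=7 y=1 z=-3

Derivation:
Step 1: thread B executes B1 (y = y - 3). Shared: x=3 y=-3 z=1. PCs: A@0 B@1 C@0
Step 2: thread A executes A1 (z = z + 3). Shared: x=3 y=-3 z=4. PCs: A@1 B@1 C@0
Step 3: thread B executes B2 (z = y). Shared: x=3 y=-3 z=-3. PCs: A@1 B@2 C@0
Step 4: thread A executes A2 (y = x). Shared: x=3 y=3 z=-3. PCs: A@2 B@2 C@0
Step 5: thread C executes C1 (y = 2). Shared: x=3 y=2 z=-3. PCs: A@2 B@2 C@1
Step 6: thread C executes C2 (x = x + 4). Shared: x=7 y=2 z=-3. PCs: A@2 B@2 C@2
Step 7: thread A executes A3 (y = y - 1). Shared: x=7 y=1 z=-3. PCs: A@3 B@2 C@2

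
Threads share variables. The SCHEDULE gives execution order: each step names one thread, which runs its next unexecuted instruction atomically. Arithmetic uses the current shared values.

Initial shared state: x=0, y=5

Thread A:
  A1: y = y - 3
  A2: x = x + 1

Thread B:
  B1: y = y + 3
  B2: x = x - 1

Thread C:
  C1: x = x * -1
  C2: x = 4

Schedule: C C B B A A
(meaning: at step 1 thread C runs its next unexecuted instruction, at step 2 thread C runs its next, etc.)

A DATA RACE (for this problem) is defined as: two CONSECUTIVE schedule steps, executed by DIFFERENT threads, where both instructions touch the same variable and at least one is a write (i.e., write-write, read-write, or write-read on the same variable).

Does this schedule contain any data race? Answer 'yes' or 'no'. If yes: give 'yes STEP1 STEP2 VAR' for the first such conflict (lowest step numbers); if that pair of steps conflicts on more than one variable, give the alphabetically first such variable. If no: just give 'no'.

Answer: no

Derivation:
Steps 1,2: same thread (C). No race.
Steps 2,3: C(r=-,w=x) vs B(r=y,w=y). No conflict.
Steps 3,4: same thread (B). No race.
Steps 4,5: B(r=x,w=x) vs A(r=y,w=y). No conflict.
Steps 5,6: same thread (A). No race.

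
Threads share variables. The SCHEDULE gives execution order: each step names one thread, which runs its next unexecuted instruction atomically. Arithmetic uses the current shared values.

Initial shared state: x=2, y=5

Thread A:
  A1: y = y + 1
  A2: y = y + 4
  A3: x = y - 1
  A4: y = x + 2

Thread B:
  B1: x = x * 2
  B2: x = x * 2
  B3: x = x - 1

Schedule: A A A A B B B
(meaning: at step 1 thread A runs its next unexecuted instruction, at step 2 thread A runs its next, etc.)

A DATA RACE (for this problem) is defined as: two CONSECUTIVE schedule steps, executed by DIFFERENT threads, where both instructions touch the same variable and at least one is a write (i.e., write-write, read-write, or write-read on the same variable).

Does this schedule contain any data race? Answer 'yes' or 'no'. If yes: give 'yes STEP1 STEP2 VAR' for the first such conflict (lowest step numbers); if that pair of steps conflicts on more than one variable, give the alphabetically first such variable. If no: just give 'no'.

Steps 1,2: same thread (A). No race.
Steps 2,3: same thread (A). No race.
Steps 3,4: same thread (A). No race.
Steps 4,5: A(y = x + 2) vs B(x = x * 2). RACE on x (R-W).
Steps 5,6: same thread (B). No race.
Steps 6,7: same thread (B). No race.
First conflict at steps 4,5.

Answer: yes 4 5 x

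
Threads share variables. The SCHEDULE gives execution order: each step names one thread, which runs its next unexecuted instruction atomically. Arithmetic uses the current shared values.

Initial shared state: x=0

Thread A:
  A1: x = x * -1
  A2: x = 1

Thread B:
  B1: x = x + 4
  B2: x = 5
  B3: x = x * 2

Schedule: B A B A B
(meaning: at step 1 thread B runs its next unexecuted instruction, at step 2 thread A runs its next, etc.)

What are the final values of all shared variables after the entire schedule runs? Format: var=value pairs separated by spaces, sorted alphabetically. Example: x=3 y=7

Step 1: thread B executes B1 (x = x + 4). Shared: x=4. PCs: A@0 B@1
Step 2: thread A executes A1 (x = x * -1). Shared: x=-4. PCs: A@1 B@1
Step 3: thread B executes B2 (x = 5). Shared: x=5. PCs: A@1 B@2
Step 4: thread A executes A2 (x = 1). Shared: x=1. PCs: A@2 B@2
Step 5: thread B executes B3 (x = x * 2). Shared: x=2. PCs: A@2 B@3

Answer: x=2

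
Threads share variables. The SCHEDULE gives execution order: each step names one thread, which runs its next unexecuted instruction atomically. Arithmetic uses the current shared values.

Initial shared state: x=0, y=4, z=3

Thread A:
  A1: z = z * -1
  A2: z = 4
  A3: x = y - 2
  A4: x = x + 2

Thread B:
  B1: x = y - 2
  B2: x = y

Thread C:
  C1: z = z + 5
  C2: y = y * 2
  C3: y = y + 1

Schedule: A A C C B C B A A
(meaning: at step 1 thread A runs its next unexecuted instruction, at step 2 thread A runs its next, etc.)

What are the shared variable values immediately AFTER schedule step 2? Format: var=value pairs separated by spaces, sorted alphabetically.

Step 1: thread A executes A1 (z = z * -1). Shared: x=0 y=4 z=-3. PCs: A@1 B@0 C@0
Step 2: thread A executes A2 (z = 4). Shared: x=0 y=4 z=4. PCs: A@2 B@0 C@0

Answer: x=0 y=4 z=4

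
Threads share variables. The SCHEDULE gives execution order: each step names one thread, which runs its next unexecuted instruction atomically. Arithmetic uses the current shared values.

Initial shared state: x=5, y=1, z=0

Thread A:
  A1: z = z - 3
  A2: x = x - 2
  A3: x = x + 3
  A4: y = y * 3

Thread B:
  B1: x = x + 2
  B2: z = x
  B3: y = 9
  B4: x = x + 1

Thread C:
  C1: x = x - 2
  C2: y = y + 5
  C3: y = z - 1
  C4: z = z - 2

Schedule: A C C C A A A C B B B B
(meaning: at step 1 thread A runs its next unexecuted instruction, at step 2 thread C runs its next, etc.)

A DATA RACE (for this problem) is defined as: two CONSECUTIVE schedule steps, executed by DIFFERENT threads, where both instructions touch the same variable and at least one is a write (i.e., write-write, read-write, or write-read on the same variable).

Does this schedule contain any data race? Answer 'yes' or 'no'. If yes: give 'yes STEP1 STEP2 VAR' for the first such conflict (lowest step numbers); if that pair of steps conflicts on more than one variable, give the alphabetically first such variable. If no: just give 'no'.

Steps 1,2: A(r=z,w=z) vs C(r=x,w=x). No conflict.
Steps 2,3: same thread (C). No race.
Steps 3,4: same thread (C). No race.
Steps 4,5: C(r=z,w=y) vs A(r=x,w=x). No conflict.
Steps 5,6: same thread (A). No race.
Steps 6,7: same thread (A). No race.
Steps 7,8: A(r=y,w=y) vs C(r=z,w=z). No conflict.
Steps 8,9: C(r=z,w=z) vs B(r=x,w=x). No conflict.
Steps 9,10: same thread (B). No race.
Steps 10,11: same thread (B). No race.
Steps 11,12: same thread (B). No race.

Answer: no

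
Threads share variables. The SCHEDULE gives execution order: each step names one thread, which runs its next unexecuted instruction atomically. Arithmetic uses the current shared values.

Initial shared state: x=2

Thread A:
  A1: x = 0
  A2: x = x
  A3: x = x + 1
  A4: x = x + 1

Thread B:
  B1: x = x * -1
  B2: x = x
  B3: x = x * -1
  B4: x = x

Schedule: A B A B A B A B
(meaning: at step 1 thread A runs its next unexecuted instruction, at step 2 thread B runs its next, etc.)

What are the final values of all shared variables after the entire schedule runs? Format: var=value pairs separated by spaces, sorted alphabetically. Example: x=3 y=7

Step 1: thread A executes A1 (x = 0). Shared: x=0. PCs: A@1 B@0
Step 2: thread B executes B1 (x = x * -1). Shared: x=0. PCs: A@1 B@1
Step 3: thread A executes A2 (x = x). Shared: x=0. PCs: A@2 B@1
Step 4: thread B executes B2 (x = x). Shared: x=0. PCs: A@2 B@2
Step 5: thread A executes A3 (x = x + 1). Shared: x=1. PCs: A@3 B@2
Step 6: thread B executes B3 (x = x * -1). Shared: x=-1. PCs: A@3 B@3
Step 7: thread A executes A4 (x = x + 1). Shared: x=0. PCs: A@4 B@3
Step 8: thread B executes B4 (x = x). Shared: x=0. PCs: A@4 B@4

Answer: x=0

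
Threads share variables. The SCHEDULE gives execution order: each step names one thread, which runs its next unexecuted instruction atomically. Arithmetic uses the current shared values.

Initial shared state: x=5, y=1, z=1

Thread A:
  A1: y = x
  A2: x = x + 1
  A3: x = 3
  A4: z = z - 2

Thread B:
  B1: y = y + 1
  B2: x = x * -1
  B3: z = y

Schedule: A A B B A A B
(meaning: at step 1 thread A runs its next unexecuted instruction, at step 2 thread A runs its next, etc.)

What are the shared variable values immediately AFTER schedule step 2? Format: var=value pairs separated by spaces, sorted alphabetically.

Answer: x=6 y=5 z=1

Derivation:
Step 1: thread A executes A1 (y = x). Shared: x=5 y=5 z=1. PCs: A@1 B@0
Step 2: thread A executes A2 (x = x + 1). Shared: x=6 y=5 z=1. PCs: A@2 B@0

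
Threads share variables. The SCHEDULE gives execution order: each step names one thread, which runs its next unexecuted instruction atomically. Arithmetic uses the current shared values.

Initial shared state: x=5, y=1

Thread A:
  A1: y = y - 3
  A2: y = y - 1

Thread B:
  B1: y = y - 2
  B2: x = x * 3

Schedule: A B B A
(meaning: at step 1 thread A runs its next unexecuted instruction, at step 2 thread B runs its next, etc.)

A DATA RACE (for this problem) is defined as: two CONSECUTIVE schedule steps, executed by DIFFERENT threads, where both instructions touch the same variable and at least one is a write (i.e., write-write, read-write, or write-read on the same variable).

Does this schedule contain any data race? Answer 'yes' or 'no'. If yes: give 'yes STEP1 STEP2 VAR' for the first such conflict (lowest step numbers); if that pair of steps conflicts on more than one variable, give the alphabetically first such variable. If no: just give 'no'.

Steps 1,2: A(y = y - 3) vs B(y = y - 2). RACE on y (W-W).
Steps 2,3: same thread (B). No race.
Steps 3,4: B(r=x,w=x) vs A(r=y,w=y). No conflict.
First conflict at steps 1,2.

Answer: yes 1 2 y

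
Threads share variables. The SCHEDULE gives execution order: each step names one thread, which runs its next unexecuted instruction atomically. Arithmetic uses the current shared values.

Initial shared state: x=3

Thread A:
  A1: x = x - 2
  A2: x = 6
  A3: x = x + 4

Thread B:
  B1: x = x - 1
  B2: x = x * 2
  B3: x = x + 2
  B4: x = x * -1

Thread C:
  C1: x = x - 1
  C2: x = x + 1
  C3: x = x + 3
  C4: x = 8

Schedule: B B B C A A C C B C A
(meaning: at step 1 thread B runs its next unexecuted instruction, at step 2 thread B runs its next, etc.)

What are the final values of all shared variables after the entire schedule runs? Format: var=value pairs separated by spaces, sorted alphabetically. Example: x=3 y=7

Step 1: thread B executes B1 (x = x - 1). Shared: x=2. PCs: A@0 B@1 C@0
Step 2: thread B executes B2 (x = x * 2). Shared: x=4. PCs: A@0 B@2 C@0
Step 3: thread B executes B3 (x = x + 2). Shared: x=6. PCs: A@0 B@3 C@0
Step 4: thread C executes C1 (x = x - 1). Shared: x=5. PCs: A@0 B@3 C@1
Step 5: thread A executes A1 (x = x - 2). Shared: x=3. PCs: A@1 B@3 C@1
Step 6: thread A executes A2 (x = 6). Shared: x=6. PCs: A@2 B@3 C@1
Step 7: thread C executes C2 (x = x + 1). Shared: x=7. PCs: A@2 B@3 C@2
Step 8: thread C executes C3 (x = x + 3). Shared: x=10. PCs: A@2 B@3 C@3
Step 9: thread B executes B4 (x = x * -1). Shared: x=-10. PCs: A@2 B@4 C@3
Step 10: thread C executes C4 (x = 8). Shared: x=8. PCs: A@2 B@4 C@4
Step 11: thread A executes A3 (x = x + 4). Shared: x=12. PCs: A@3 B@4 C@4

Answer: x=12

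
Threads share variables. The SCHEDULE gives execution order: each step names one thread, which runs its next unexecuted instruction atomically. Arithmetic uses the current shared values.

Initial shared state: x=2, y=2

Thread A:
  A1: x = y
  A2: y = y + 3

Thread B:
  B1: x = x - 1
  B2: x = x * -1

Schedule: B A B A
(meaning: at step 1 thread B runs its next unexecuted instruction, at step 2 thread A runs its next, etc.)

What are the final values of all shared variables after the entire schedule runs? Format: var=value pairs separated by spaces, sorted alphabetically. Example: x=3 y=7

Answer: x=-2 y=5

Derivation:
Step 1: thread B executes B1 (x = x - 1). Shared: x=1 y=2. PCs: A@0 B@1
Step 2: thread A executes A1 (x = y). Shared: x=2 y=2. PCs: A@1 B@1
Step 3: thread B executes B2 (x = x * -1). Shared: x=-2 y=2. PCs: A@1 B@2
Step 4: thread A executes A2 (y = y + 3). Shared: x=-2 y=5. PCs: A@2 B@2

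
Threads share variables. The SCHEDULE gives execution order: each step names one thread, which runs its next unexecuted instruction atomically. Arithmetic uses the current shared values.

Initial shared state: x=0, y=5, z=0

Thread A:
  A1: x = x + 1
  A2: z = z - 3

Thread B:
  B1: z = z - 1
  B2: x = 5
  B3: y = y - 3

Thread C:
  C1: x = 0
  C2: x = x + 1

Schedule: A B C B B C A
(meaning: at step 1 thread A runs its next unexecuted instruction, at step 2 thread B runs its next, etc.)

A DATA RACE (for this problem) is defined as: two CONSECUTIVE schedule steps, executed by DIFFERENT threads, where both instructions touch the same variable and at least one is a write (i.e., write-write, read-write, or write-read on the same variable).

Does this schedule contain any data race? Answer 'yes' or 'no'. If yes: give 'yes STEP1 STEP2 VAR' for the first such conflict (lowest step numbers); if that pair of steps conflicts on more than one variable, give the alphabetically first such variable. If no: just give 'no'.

Steps 1,2: A(r=x,w=x) vs B(r=z,w=z). No conflict.
Steps 2,3: B(r=z,w=z) vs C(r=-,w=x). No conflict.
Steps 3,4: C(x = 0) vs B(x = 5). RACE on x (W-W).
Steps 4,5: same thread (B). No race.
Steps 5,6: B(r=y,w=y) vs C(r=x,w=x). No conflict.
Steps 6,7: C(r=x,w=x) vs A(r=z,w=z). No conflict.
First conflict at steps 3,4.

Answer: yes 3 4 x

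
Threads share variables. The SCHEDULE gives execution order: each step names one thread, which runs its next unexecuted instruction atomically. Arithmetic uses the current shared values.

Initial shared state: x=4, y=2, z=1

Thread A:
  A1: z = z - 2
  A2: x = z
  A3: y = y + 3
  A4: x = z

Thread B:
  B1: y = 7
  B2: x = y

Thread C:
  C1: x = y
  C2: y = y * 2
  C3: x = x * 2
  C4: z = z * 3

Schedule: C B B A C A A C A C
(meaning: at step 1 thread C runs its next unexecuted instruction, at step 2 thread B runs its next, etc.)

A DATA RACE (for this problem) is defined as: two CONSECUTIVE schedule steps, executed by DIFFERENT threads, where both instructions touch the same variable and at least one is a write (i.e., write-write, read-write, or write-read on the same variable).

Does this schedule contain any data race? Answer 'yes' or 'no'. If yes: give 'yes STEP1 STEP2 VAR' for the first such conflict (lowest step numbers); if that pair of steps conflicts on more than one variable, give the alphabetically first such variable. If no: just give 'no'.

Steps 1,2: C(x = y) vs B(y = 7). RACE on y (R-W).
Steps 2,3: same thread (B). No race.
Steps 3,4: B(r=y,w=x) vs A(r=z,w=z). No conflict.
Steps 4,5: A(r=z,w=z) vs C(r=y,w=y). No conflict.
Steps 5,6: C(r=y,w=y) vs A(r=z,w=x). No conflict.
Steps 6,7: same thread (A). No race.
Steps 7,8: A(r=y,w=y) vs C(r=x,w=x). No conflict.
Steps 8,9: C(x = x * 2) vs A(x = z). RACE on x (W-W).
Steps 9,10: A(x = z) vs C(z = z * 3). RACE on z (R-W).
First conflict at steps 1,2.

Answer: yes 1 2 y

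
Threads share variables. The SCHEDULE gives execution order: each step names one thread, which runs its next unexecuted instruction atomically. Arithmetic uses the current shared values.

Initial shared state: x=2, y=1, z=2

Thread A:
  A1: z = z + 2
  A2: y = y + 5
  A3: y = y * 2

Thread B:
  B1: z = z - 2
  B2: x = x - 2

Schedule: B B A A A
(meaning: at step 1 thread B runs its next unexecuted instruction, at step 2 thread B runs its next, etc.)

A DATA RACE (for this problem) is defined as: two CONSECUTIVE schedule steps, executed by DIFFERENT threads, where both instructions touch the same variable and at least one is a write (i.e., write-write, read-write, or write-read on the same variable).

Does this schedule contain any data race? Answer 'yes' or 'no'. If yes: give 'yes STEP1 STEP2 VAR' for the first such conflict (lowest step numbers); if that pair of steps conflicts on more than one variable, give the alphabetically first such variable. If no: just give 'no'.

Answer: no

Derivation:
Steps 1,2: same thread (B). No race.
Steps 2,3: B(r=x,w=x) vs A(r=z,w=z). No conflict.
Steps 3,4: same thread (A). No race.
Steps 4,5: same thread (A). No race.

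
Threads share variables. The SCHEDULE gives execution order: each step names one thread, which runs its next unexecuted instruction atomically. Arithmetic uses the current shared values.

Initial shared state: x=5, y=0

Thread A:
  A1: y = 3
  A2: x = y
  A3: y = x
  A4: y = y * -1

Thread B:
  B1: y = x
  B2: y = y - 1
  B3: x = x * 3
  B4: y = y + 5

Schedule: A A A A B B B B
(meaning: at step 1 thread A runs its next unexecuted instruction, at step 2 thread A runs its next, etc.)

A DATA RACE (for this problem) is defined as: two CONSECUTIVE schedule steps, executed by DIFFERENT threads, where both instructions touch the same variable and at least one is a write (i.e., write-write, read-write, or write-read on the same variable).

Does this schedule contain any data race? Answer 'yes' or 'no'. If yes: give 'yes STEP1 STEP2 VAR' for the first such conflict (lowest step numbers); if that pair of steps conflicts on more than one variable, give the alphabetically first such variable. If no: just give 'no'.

Steps 1,2: same thread (A). No race.
Steps 2,3: same thread (A). No race.
Steps 3,4: same thread (A). No race.
Steps 4,5: A(y = y * -1) vs B(y = x). RACE on y (W-W).
Steps 5,6: same thread (B). No race.
Steps 6,7: same thread (B). No race.
Steps 7,8: same thread (B). No race.
First conflict at steps 4,5.

Answer: yes 4 5 y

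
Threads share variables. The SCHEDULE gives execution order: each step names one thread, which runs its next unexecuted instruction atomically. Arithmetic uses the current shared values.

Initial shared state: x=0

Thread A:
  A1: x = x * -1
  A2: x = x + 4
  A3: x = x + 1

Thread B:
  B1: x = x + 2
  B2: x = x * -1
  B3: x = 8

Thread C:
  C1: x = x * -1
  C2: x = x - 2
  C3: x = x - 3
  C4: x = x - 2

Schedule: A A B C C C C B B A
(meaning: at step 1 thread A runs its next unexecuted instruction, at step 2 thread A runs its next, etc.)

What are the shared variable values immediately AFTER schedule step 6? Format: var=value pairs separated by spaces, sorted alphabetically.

Step 1: thread A executes A1 (x = x * -1). Shared: x=0. PCs: A@1 B@0 C@0
Step 2: thread A executes A2 (x = x + 4). Shared: x=4. PCs: A@2 B@0 C@0
Step 3: thread B executes B1 (x = x + 2). Shared: x=6. PCs: A@2 B@1 C@0
Step 4: thread C executes C1 (x = x * -1). Shared: x=-6. PCs: A@2 B@1 C@1
Step 5: thread C executes C2 (x = x - 2). Shared: x=-8. PCs: A@2 B@1 C@2
Step 6: thread C executes C3 (x = x - 3). Shared: x=-11. PCs: A@2 B@1 C@3

Answer: x=-11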